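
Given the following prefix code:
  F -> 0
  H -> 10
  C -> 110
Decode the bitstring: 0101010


Decoding step by step:
Bits 0 -> F
Bits 10 -> H
Bits 10 -> H
Bits 10 -> H


Decoded message: FHHH


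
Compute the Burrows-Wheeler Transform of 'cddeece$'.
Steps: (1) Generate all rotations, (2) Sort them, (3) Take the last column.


Rotations (sorted):
  0: $cddeece -> last char: e
  1: cddeece$ -> last char: $
  2: ce$cddee -> last char: e
  3: ddeece$c -> last char: c
  4: deece$cd -> last char: d
  5: e$cddeec -> last char: c
  6: ece$cdde -> last char: e
  7: eece$cdd -> last char: d


BWT = e$ecdced


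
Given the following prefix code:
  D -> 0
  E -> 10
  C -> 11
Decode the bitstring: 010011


Decoding step by step:
Bits 0 -> D
Bits 10 -> E
Bits 0 -> D
Bits 11 -> C


Decoded message: DEDC


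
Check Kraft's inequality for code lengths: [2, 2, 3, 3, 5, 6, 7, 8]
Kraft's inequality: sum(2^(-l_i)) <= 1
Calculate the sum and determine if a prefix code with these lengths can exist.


Sum = 2^(-2) + 2^(-2) + 2^(-3) + 2^(-3) + 2^(-5) + 2^(-6) + 2^(-7) + 2^(-8)
    = 0.25 + 0.25 + 0.125 + 0.125 + 0.03125 + 0.015625 + 0.0078125 + 0.00390625
    = 207/256 = 0.80859375
Since 0.80859375 <= 1, Kraft's inequality IS satisfied.
A prefix code with these lengths CAN exist.

Kraft sum = 0.80859375. Satisfied.


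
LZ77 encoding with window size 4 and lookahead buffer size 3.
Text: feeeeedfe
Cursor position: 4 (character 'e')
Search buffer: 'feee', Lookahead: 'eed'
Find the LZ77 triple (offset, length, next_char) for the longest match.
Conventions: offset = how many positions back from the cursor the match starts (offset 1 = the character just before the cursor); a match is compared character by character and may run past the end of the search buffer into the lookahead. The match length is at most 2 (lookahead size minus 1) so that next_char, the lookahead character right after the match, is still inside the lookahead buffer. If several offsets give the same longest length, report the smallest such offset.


Try each offset into the search buffer:
  offset=1 (pos 3, char 'e'): match length 2
  offset=2 (pos 2, char 'e'): match length 2
  offset=3 (pos 1, char 'e'): match length 2
  offset=4 (pos 0, char 'f'): match length 0
Longest match has length 2, found at offsets 1, 2, 3; take the smallest, offset 1.
next_char = character at position 4 + 2 = 6 -> 'd'

Best match: offset=1, length=2 (matching 'ee' starting at position 3)
LZ77 triple: (1, 2, 'd')


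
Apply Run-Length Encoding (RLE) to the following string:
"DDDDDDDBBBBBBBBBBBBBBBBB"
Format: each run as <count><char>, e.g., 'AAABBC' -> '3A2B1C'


Scanning runs left to right:
  i=0: run of 'D' x 7 -> '7D'
  i=7: run of 'B' x 17 -> '17B'

RLE = 7D17B


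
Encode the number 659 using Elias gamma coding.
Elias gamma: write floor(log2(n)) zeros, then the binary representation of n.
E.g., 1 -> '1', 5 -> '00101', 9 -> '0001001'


num_bits = floor(log2(659)) + 1 = 10
leading_zeros = num_bits - 1 = 9
binary(659) = 1010010011

Elias gamma(659) = '000000000' + '1010010011' = 0000000001010010011 (19 bits)


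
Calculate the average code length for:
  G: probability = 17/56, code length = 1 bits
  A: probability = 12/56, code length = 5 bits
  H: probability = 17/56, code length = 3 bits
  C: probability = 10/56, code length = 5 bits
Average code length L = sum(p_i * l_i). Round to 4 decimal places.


Weighted contributions p_i * l_i:
  G: (17/56) * 1 = 17/56
  A: (12/56) * 5 = 60/56
  H: (17/56) * 3 = 51/56
  C: (10/56) * 5 = 50/56
Sum = (17 + 60 + 51 + 50)/56 = 178/56

L = 178/56 = 3.1786 bits/symbol


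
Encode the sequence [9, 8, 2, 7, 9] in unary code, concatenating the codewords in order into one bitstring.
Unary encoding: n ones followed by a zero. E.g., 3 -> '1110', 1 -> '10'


Encode each number as n ones followed by a terminating 0:
  9 -> 1111111110 (10 bits)
  8 -> 111111110 (9 bits)
  2 -> 110 (3 bits)
  7 -> 11111110 (8 bits)
  9 -> 1111111110 (10 bits)
Total length = 10 + 9 + 3 + 8 + 10 = 40 bits.

Unary([9, 8, 2, 7, 9]) = 1111111110111111110110111111101111111110 (40 bits)


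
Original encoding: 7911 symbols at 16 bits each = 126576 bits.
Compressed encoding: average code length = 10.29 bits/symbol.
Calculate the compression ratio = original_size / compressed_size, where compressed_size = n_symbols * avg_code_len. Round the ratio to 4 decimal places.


original_size = n_symbols * orig_bits = 7911 * 16 = 126576 bits
compressed_size = n_symbols * avg_code_len = 7911 * 10.29 = 81404.19 bits
ratio = original_size / compressed_size = 126576 / 81404.19 = 1.5549

Compression ratio = 1.5549


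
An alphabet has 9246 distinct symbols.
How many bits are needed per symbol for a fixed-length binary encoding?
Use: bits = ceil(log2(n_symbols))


log2(9246) = 13.1746
Bracket: 2^13 = 8192 < 9246 <= 2^14 = 16384
So ceil(log2(9246)) = 14

bits = ceil(log2(9246)) = ceil(13.1746) = 14 bits


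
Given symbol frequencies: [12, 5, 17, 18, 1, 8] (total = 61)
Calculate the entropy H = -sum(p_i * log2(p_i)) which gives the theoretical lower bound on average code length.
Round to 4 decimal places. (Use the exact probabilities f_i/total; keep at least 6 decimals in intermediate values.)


Per-symbol terms -p_i * log2(p_i) with p_i = f_i/61:
  p = 12/61 = 0.196721: log2(p) = -2.345775, -p*log2(p) = 0.461464
  p = 5/61 = 0.081967: log2(p) = -3.608809, -p*log2(p) = 0.295804
  p = 17/61 = 0.278689: log2(p) = -1.843274, -p*log2(p) = 0.513699
  p = 18/61 = 0.295082: log2(p) = -1.760812, -p*log2(p) = 0.519584
  p = 1/61 = 0.016393: log2(p) = -5.930737, -p*log2(p) = 0.097225
  p = 8/61 = 0.131148: log2(p) = -2.930737, -p*log2(p) = 0.384359
H = 0.461464 + 0.295804 + 0.513699 + 0.519584 + 0.097225 + 0.384359 = 2.272135

H = 2.2721 bits/symbol


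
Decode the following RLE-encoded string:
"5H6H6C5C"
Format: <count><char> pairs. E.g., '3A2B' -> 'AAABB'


Expanding each <count><char> pair:
  5H -> 'HHHHH'
  6H -> 'HHHHHH'
  6C -> 'CCCCCC'
  5C -> 'CCCCC'

Decoded = HHHHHHHHHHHCCCCCCCCCCC


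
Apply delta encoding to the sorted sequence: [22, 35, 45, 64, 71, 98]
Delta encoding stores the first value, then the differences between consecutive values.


First value: 22
Deltas:
  35 - 22 = 13
  45 - 35 = 10
  64 - 45 = 19
  71 - 64 = 7
  98 - 71 = 27


Delta encoded: [22, 13, 10, 19, 7, 27]


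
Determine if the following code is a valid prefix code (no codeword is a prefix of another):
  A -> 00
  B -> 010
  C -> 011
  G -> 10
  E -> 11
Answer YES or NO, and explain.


Checking each pair (does one codeword prefix another?):
  A='00' vs B='010': no prefix
  A='00' vs C='011': no prefix
  A='00' vs G='10': no prefix
  A='00' vs E='11': no prefix
  B='010' vs A='00': no prefix
  B='010' vs C='011': no prefix
  B='010' vs G='10': no prefix
  B='010' vs E='11': no prefix
  C='011' vs A='00': no prefix
  C='011' vs B='010': no prefix
  C='011' vs G='10': no prefix
  C='011' vs E='11': no prefix
  G='10' vs A='00': no prefix
  G='10' vs B='010': no prefix
  G='10' vs C='011': no prefix
  G='10' vs E='11': no prefix
  E='11' vs A='00': no prefix
  E='11' vs B='010': no prefix
  E='11' vs C='011': no prefix
  E='11' vs G='10': no prefix
No violation found over all pairs.

YES -- this is a valid prefix code. No codeword is a prefix of any other codeword.


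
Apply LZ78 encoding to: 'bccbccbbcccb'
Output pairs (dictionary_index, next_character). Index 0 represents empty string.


LZ78 encoding steps:
Dictionary: {0: ''}
Step 1: w='' (idx 0), next='b' -> output (0, 'b'), add 'b' as idx 1
Step 2: w='' (idx 0), next='c' -> output (0, 'c'), add 'c' as idx 2
Step 3: w='c' (idx 2), next='b' -> output (2, 'b'), add 'cb' as idx 3
Step 4: w='c' (idx 2), next='c' -> output (2, 'c'), add 'cc' as idx 4
Step 5: w='b' (idx 1), next='b' -> output (1, 'b'), add 'bb' as idx 5
Step 6: w='cc' (idx 4), next='c' -> output (4, 'c'), add 'ccc' as idx 6
Step 7: w='b' (idx 1), end of input -> output (1, '')


Encoded: [(0, 'b'), (0, 'c'), (2, 'b'), (2, 'c'), (1, 'b'), (4, 'c'), (1, '')]


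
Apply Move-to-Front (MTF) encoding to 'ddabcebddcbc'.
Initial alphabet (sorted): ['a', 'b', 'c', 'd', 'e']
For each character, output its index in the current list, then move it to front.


MTF encoding:
'd': index 3 in ['a', 'b', 'c', 'd', 'e'] -> ['d', 'a', 'b', 'c', 'e']
'd': index 0 in ['d', 'a', 'b', 'c', 'e'] -> ['d', 'a', 'b', 'c', 'e']
'a': index 1 in ['d', 'a', 'b', 'c', 'e'] -> ['a', 'd', 'b', 'c', 'e']
'b': index 2 in ['a', 'd', 'b', 'c', 'e'] -> ['b', 'a', 'd', 'c', 'e']
'c': index 3 in ['b', 'a', 'd', 'c', 'e'] -> ['c', 'b', 'a', 'd', 'e']
'e': index 4 in ['c', 'b', 'a', 'd', 'e'] -> ['e', 'c', 'b', 'a', 'd']
'b': index 2 in ['e', 'c', 'b', 'a', 'd'] -> ['b', 'e', 'c', 'a', 'd']
'd': index 4 in ['b', 'e', 'c', 'a', 'd'] -> ['d', 'b', 'e', 'c', 'a']
'd': index 0 in ['d', 'b', 'e', 'c', 'a'] -> ['d', 'b', 'e', 'c', 'a']
'c': index 3 in ['d', 'b', 'e', 'c', 'a'] -> ['c', 'd', 'b', 'e', 'a']
'b': index 2 in ['c', 'd', 'b', 'e', 'a'] -> ['b', 'c', 'd', 'e', 'a']
'c': index 1 in ['b', 'c', 'd', 'e', 'a'] -> ['c', 'b', 'd', 'e', 'a']


Output: [3, 0, 1, 2, 3, 4, 2, 4, 0, 3, 2, 1]


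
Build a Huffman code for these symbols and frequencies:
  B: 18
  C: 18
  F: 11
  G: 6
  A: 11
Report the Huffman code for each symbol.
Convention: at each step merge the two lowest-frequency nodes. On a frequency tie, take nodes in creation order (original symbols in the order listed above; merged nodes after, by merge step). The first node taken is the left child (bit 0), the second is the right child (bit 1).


Huffman tree construction:
Step 1: Merge G(6) + F(11) = 17
Step 2: Merge A(11) + (G+F)(17) = 28
Step 3: Merge B(18) + C(18) = 36
Step 4: Merge (A+(G+F))(28) + (B+C)(36) = 64
Read each symbol's code off the tree from the root (left child = 0, right child = 1).

Codes:
  B: 10 (length 2)
  C: 11 (length 2)
  F: 011 (length 3)
  G: 010 (length 3)
  A: 00 (length 2)
Average code length: 145/64 = 2.2656 bits/symbol


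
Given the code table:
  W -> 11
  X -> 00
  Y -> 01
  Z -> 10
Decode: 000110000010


Decoding:
00 -> X
01 -> Y
10 -> Z
00 -> X
00 -> X
10 -> Z


Result: XYZXXZ


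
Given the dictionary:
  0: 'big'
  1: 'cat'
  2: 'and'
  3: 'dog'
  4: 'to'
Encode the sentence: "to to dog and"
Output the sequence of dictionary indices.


Look up each word in the dictionary:
  'to' -> 4
  'to' -> 4
  'dog' -> 3
  'and' -> 2

Encoded: [4, 4, 3, 2]


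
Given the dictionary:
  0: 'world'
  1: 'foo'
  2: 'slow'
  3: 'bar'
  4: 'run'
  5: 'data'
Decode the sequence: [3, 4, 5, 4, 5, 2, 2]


Look up each index in the dictionary:
  3 -> 'bar'
  4 -> 'run'
  5 -> 'data'
  4 -> 'run'
  5 -> 'data'
  2 -> 'slow'
  2 -> 'slow'

Decoded: "bar run data run data slow slow"


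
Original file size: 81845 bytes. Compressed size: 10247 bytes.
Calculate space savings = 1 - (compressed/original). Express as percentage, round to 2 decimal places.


ratio = compressed/original = 10247/81845 = 0.1252
savings = 1 - ratio = 1 - 0.1252 = 0.8748
as a percentage: 0.8748 * 100 = 87.48%

Space savings = 1 - 10247/81845 = 87.48%


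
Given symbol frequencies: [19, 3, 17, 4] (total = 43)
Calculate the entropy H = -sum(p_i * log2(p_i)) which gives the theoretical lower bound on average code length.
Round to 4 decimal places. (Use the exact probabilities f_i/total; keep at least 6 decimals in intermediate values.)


Per-symbol terms -p_i * log2(p_i) with p_i = f_i/43:
  p = 19/43 = 0.441860: log2(p) = -1.178337, -p*log2(p) = 0.520661
  p = 3/43 = 0.069767: log2(p) = -3.841302, -p*log2(p) = 0.267998
  p = 17/43 = 0.395349: log2(p) = -1.338802, -p*log2(p) = 0.529294
  p = 4/43 = 0.093023: log2(p) = -3.426265, -p*log2(p) = 0.318722
H = 0.520661 + 0.267998 + 0.529294 + 0.318722 = 1.636675

H = 1.6367 bits/symbol


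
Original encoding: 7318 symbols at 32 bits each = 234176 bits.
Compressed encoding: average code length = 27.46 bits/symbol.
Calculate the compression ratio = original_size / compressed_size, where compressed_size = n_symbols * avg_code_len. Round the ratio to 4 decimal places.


original_size = n_symbols * orig_bits = 7318 * 32 = 234176 bits
compressed_size = n_symbols * avg_code_len = 7318 * 27.46 = 200952.28 bits
ratio = original_size / compressed_size = 234176 / 200952.28 = 1.1653

Compression ratio = 1.1653


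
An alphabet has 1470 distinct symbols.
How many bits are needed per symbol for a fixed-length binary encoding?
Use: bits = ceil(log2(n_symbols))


log2(1470) = 10.5216
Bracket: 2^10 = 1024 < 1470 <= 2^11 = 2048
So ceil(log2(1470)) = 11

bits = ceil(log2(1470)) = ceil(10.5216) = 11 bits


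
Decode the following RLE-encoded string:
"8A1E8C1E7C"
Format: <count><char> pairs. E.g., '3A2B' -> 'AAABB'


Expanding each <count><char> pair:
  8A -> 'AAAAAAAA'
  1E -> 'E'
  8C -> 'CCCCCCCC'
  1E -> 'E'
  7C -> 'CCCCCCC'

Decoded = AAAAAAAAECCCCCCCCECCCCCCC


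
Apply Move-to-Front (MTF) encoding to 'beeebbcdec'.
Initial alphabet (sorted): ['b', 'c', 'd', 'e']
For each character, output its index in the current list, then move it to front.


MTF encoding:
'b': index 0 in ['b', 'c', 'd', 'e'] -> ['b', 'c', 'd', 'e']
'e': index 3 in ['b', 'c', 'd', 'e'] -> ['e', 'b', 'c', 'd']
'e': index 0 in ['e', 'b', 'c', 'd'] -> ['e', 'b', 'c', 'd']
'e': index 0 in ['e', 'b', 'c', 'd'] -> ['e', 'b', 'c', 'd']
'b': index 1 in ['e', 'b', 'c', 'd'] -> ['b', 'e', 'c', 'd']
'b': index 0 in ['b', 'e', 'c', 'd'] -> ['b', 'e', 'c', 'd']
'c': index 2 in ['b', 'e', 'c', 'd'] -> ['c', 'b', 'e', 'd']
'd': index 3 in ['c', 'b', 'e', 'd'] -> ['d', 'c', 'b', 'e']
'e': index 3 in ['d', 'c', 'b', 'e'] -> ['e', 'd', 'c', 'b']
'c': index 2 in ['e', 'd', 'c', 'b'] -> ['c', 'e', 'd', 'b']


Output: [0, 3, 0, 0, 1, 0, 2, 3, 3, 2]


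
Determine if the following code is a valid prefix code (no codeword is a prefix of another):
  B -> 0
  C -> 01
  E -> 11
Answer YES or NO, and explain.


Checking each pair (does one codeword prefix another?):
  B='0' vs C='01': prefix -- VIOLATION

NO -- this is NOT a valid prefix code. B (0) is a prefix of C (01).


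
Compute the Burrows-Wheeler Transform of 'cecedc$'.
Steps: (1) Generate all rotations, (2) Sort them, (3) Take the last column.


Rotations (sorted):
  0: $cecedc -> last char: c
  1: c$ceced -> last char: d
  2: cecedc$ -> last char: $
  3: cedc$ce -> last char: e
  4: dc$cece -> last char: e
  5: ecedc$c -> last char: c
  6: edc$cec -> last char: c


BWT = cd$eecc


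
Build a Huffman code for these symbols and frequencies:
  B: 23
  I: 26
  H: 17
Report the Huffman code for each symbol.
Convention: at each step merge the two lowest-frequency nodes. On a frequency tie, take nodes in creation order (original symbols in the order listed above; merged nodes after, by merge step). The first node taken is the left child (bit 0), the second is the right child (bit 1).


Huffman tree construction:
Step 1: Merge H(17) + B(23) = 40
Step 2: Merge I(26) + (H+B)(40) = 66
Read each symbol's code off the tree from the root (left child = 0, right child = 1).

Codes:
  B: 11 (length 2)
  I: 0 (length 1)
  H: 10 (length 2)
Average code length: 106/66 = 1.6061 bits/symbol


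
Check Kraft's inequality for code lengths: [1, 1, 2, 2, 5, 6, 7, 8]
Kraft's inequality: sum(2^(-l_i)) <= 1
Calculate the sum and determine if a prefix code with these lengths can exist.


Sum = 2^(-1) + 2^(-1) + 2^(-2) + 2^(-2) + 2^(-5) + 2^(-6) + 2^(-7) + 2^(-8)
    = 0.5 + 0.5 + 0.25 + 0.25 + 0.03125 + 0.015625 + 0.0078125 + 0.00390625
    = 399/256 = 1.55859375
Since 1.55859375 > 1, Kraft's inequality is NOT satisfied.
A prefix code with these lengths CANNOT exist.

Kraft sum = 1.55859375. Not satisfied.


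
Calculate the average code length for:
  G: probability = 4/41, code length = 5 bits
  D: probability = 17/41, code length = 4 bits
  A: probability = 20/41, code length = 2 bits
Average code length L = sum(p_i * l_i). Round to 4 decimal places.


Weighted contributions p_i * l_i:
  G: (4/41) * 5 = 20/41
  D: (17/41) * 4 = 68/41
  A: (20/41) * 2 = 40/41
Sum = (20 + 68 + 40)/41 = 128/41

L = 128/41 = 3.1220 bits/symbol


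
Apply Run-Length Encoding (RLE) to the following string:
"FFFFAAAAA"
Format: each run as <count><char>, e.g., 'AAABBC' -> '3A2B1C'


Scanning runs left to right:
  i=0: run of 'F' x 4 -> '4F'
  i=4: run of 'A' x 5 -> '5A'

RLE = 4F5A


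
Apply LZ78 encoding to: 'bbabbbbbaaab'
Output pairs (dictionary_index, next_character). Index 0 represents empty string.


LZ78 encoding steps:
Dictionary: {0: ''}
Step 1: w='' (idx 0), next='b' -> output (0, 'b'), add 'b' as idx 1
Step 2: w='b' (idx 1), next='a' -> output (1, 'a'), add 'ba' as idx 2
Step 3: w='b' (idx 1), next='b' -> output (1, 'b'), add 'bb' as idx 3
Step 4: w='bb' (idx 3), next='b' -> output (3, 'b'), add 'bbb' as idx 4
Step 5: w='' (idx 0), next='a' -> output (0, 'a'), add 'a' as idx 5
Step 6: w='a' (idx 5), next='a' -> output (5, 'a'), add 'aa' as idx 6
Step 7: w='b' (idx 1), end of input -> output (1, '')


Encoded: [(0, 'b'), (1, 'a'), (1, 'b'), (3, 'b'), (0, 'a'), (5, 'a'), (1, '')]


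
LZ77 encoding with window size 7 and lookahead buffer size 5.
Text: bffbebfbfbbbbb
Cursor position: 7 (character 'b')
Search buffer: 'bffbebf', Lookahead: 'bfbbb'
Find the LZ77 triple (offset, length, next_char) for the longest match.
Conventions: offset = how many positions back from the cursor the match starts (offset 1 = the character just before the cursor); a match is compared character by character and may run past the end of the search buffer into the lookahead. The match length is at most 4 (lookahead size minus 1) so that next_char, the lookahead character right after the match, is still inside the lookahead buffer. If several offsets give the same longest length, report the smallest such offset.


Try each offset into the search buffer:
  offset=1 (pos 6, char 'f'): match length 0
  offset=2 (pos 5, char 'b'): match length 3
  offset=3 (pos 4, char 'e'): match length 0
  offset=4 (pos 3, char 'b'): match length 1
  offset=5 (pos 2, char 'f'): match length 0
  offset=6 (pos 1, char 'f'): match length 0
  offset=7 (pos 0, char 'b'): match length 2
Longest match has length 3 at offset 2.
next_char = character at position 7 + 3 = 10 -> 'b'

Best match: offset=2, length=3 (matching 'bfb' starting at position 5)
LZ77 triple: (2, 3, 'b')


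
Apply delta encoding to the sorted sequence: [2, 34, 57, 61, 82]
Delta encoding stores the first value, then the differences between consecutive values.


First value: 2
Deltas:
  34 - 2 = 32
  57 - 34 = 23
  61 - 57 = 4
  82 - 61 = 21


Delta encoded: [2, 32, 23, 4, 21]


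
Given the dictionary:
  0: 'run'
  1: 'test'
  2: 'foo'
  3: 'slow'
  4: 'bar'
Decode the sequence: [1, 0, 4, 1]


Look up each index in the dictionary:
  1 -> 'test'
  0 -> 'run'
  4 -> 'bar'
  1 -> 'test'

Decoded: "test run bar test"


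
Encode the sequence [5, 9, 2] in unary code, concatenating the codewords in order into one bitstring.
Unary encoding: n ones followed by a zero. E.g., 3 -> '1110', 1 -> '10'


Encode each number as n ones followed by a terminating 0:
  5 -> 111110 (6 bits)
  9 -> 1111111110 (10 bits)
  2 -> 110 (3 bits)
Total length = 6 + 10 + 3 = 19 bits.

Unary([5, 9, 2]) = 1111101111111110110 (19 bits)


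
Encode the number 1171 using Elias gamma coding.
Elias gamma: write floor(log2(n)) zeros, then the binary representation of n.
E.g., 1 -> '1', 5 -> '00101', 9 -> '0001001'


num_bits = floor(log2(1171)) + 1 = 11
leading_zeros = num_bits - 1 = 10
binary(1171) = 10010010011

Elias gamma(1171) = '0000000000' + '10010010011' = 000000000010010010011 (21 bits)


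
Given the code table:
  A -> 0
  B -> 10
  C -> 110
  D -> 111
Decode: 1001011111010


Decoding:
10 -> B
0 -> A
10 -> B
111 -> D
110 -> C
10 -> B


Result: BABDCB


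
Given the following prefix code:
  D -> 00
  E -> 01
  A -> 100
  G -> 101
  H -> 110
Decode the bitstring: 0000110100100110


Decoding step by step:
Bits 00 -> D
Bits 00 -> D
Bits 110 -> H
Bits 100 -> A
Bits 100 -> A
Bits 110 -> H


Decoded message: DDHAAH


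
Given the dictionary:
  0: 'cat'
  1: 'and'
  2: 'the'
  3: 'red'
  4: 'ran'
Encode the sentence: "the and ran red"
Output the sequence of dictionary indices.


Look up each word in the dictionary:
  'the' -> 2
  'and' -> 1
  'ran' -> 4
  'red' -> 3

Encoded: [2, 1, 4, 3]


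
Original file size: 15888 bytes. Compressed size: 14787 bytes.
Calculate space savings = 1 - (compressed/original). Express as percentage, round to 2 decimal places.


ratio = compressed/original = 14787/15888 = 0.930702
savings = 1 - ratio = 1 - 0.930702 = 0.069298
as a percentage: 0.069298 * 100 = 6.93%

Space savings = 1 - 14787/15888 = 6.93%


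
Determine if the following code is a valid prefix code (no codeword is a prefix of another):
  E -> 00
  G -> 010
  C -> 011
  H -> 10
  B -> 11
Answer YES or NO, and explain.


Checking each pair (does one codeword prefix another?):
  E='00' vs G='010': no prefix
  E='00' vs C='011': no prefix
  E='00' vs H='10': no prefix
  E='00' vs B='11': no prefix
  G='010' vs E='00': no prefix
  G='010' vs C='011': no prefix
  G='010' vs H='10': no prefix
  G='010' vs B='11': no prefix
  C='011' vs E='00': no prefix
  C='011' vs G='010': no prefix
  C='011' vs H='10': no prefix
  C='011' vs B='11': no prefix
  H='10' vs E='00': no prefix
  H='10' vs G='010': no prefix
  H='10' vs C='011': no prefix
  H='10' vs B='11': no prefix
  B='11' vs E='00': no prefix
  B='11' vs G='010': no prefix
  B='11' vs C='011': no prefix
  B='11' vs H='10': no prefix
No violation found over all pairs.

YES -- this is a valid prefix code. No codeword is a prefix of any other codeword.


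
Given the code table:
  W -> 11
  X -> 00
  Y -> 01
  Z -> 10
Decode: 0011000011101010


Decoding:
00 -> X
11 -> W
00 -> X
00 -> X
11 -> W
10 -> Z
10 -> Z
10 -> Z


Result: XWXXWZZZ


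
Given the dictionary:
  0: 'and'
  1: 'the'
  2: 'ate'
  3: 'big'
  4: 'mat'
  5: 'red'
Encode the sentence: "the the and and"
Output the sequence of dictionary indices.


Look up each word in the dictionary:
  'the' -> 1
  'the' -> 1
  'and' -> 0
  'and' -> 0

Encoded: [1, 1, 0, 0]


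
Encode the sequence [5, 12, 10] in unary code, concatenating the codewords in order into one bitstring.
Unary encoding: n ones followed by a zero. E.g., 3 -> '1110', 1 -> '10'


Encode each number as n ones followed by a terminating 0:
  5 -> 111110 (6 bits)
  12 -> 1111111111110 (13 bits)
  10 -> 11111111110 (11 bits)
Total length = 6 + 13 + 11 = 30 bits.

Unary([5, 12, 10]) = 111110111111111111011111111110 (30 bits)


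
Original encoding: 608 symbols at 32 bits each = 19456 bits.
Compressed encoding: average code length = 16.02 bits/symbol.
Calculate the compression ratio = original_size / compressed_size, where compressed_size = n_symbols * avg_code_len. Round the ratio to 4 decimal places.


original_size = n_symbols * orig_bits = 608 * 32 = 19456 bits
compressed_size = n_symbols * avg_code_len = 608 * 16.02 = 9740.16 bits
ratio = original_size / compressed_size = 19456 / 9740.16 = 1.9975

Compression ratio = 1.9975


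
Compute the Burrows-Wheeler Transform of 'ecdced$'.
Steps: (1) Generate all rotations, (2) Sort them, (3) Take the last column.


Rotations (sorted):
  0: $ecdced -> last char: d
  1: cdced$e -> last char: e
  2: ced$ecd -> last char: d
  3: d$ecdce -> last char: e
  4: dced$ec -> last char: c
  5: ecdced$ -> last char: $
  6: ed$ecdc -> last char: c


BWT = dedec$c


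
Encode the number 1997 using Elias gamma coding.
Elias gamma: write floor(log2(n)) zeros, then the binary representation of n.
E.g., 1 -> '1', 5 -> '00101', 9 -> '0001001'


num_bits = floor(log2(1997)) + 1 = 11
leading_zeros = num_bits - 1 = 10
binary(1997) = 11111001101

Elias gamma(1997) = '0000000000' + '11111001101' = 000000000011111001101 (21 bits)


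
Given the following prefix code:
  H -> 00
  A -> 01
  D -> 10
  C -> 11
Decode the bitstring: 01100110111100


Decoding step by step:
Bits 01 -> A
Bits 10 -> D
Bits 01 -> A
Bits 10 -> D
Bits 11 -> C
Bits 11 -> C
Bits 00 -> H


Decoded message: ADADCCH


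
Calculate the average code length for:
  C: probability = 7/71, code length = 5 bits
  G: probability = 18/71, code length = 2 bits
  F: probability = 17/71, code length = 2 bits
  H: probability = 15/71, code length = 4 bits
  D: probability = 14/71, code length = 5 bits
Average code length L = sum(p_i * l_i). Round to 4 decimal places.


Weighted contributions p_i * l_i:
  C: (7/71) * 5 = 35/71
  G: (18/71) * 2 = 36/71
  F: (17/71) * 2 = 34/71
  H: (15/71) * 4 = 60/71
  D: (14/71) * 5 = 70/71
Sum = (35 + 36 + 34 + 60 + 70)/71 = 235/71

L = 235/71 = 3.3099 bits/symbol


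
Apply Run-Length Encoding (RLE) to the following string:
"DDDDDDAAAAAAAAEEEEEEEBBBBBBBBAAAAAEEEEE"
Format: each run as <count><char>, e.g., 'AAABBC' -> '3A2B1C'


Scanning runs left to right:
  i=0: run of 'D' x 6 -> '6D'
  i=6: run of 'A' x 8 -> '8A'
  i=14: run of 'E' x 7 -> '7E'
  i=21: run of 'B' x 8 -> '8B'
  i=29: run of 'A' x 5 -> '5A'
  i=34: run of 'E' x 5 -> '5E'

RLE = 6D8A7E8B5A5E


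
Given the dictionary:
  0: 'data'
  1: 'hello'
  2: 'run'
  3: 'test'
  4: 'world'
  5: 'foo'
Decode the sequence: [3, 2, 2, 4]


Look up each index in the dictionary:
  3 -> 'test'
  2 -> 'run'
  2 -> 'run'
  4 -> 'world'

Decoded: "test run run world"


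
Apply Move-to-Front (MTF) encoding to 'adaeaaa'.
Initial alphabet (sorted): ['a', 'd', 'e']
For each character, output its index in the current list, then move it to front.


MTF encoding:
'a': index 0 in ['a', 'd', 'e'] -> ['a', 'd', 'e']
'd': index 1 in ['a', 'd', 'e'] -> ['d', 'a', 'e']
'a': index 1 in ['d', 'a', 'e'] -> ['a', 'd', 'e']
'e': index 2 in ['a', 'd', 'e'] -> ['e', 'a', 'd']
'a': index 1 in ['e', 'a', 'd'] -> ['a', 'e', 'd']
'a': index 0 in ['a', 'e', 'd'] -> ['a', 'e', 'd']
'a': index 0 in ['a', 'e', 'd'] -> ['a', 'e', 'd']


Output: [0, 1, 1, 2, 1, 0, 0]


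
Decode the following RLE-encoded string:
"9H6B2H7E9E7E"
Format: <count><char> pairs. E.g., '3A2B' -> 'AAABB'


Expanding each <count><char> pair:
  9H -> 'HHHHHHHHH'
  6B -> 'BBBBBB'
  2H -> 'HH'
  7E -> 'EEEEEEE'
  9E -> 'EEEEEEEEE'
  7E -> 'EEEEEEE'

Decoded = HHHHHHHHHBBBBBBHHEEEEEEEEEEEEEEEEEEEEEEE


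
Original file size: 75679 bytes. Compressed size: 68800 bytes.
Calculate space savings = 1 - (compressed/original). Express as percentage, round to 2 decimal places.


ratio = compressed/original = 68800/75679 = 0.909103
savings = 1 - ratio = 1 - 0.909103 = 0.090897
as a percentage: 0.090897 * 100 = 9.09%

Space savings = 1 - 68800/75679 = 9.09%


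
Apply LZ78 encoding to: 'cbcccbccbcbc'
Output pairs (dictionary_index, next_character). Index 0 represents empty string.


LZ78 encoding steps:
Dictionary: {0: ''}
Step 1: w='' (idx 0), next='c' -> output (0, 'c'), add 'c' as idx 1
Step 2: w='' (idx 0), next='b' -> output (0, 'b'), add 'b' as idx 2
Step 3: w='c' (idx 1), next='c' -> output (1, 'c'), add 'cc' as idx 3
Step 4: w='c' (idx 1), next='b' -> output (1, 'b'), add 'cb' as idx 4
Step 5: w='cc' (idx 3), next='b' -> output (3, 'b'), add 'ccb' as idx 5
Step 6: w='cb' (idx 4), next='c' -> output (4, 'c'), add 'cbc' as idx 6


Encoded: [(0, 'c'), (0, 'b'), (1, 'c'), (1, 'b'), (3, 'b'), (4, 'c')]


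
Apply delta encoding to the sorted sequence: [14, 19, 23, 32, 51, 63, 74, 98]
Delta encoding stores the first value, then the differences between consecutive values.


First value: 14
Deltas:
  19 - 14 = 5
  23 - 19 = 4
  32 - 23 = 9
  51 - 32 = 19
  63 - 51 = 12
  74 - 63 = 11
  98 - 74 = 24


Delta encoded: [14, 5, 4, 9, 19, 12, 11, 24]


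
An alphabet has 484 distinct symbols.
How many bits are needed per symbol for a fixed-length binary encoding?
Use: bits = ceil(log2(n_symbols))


log2(484) = 8.9189
Bracket: 2^8 = 256 < 484 <= 2^9 = 512
So ceil(log2(484)) = 9

bits = ceil(log2(484)) = ceil(8.9189) = 9 bits


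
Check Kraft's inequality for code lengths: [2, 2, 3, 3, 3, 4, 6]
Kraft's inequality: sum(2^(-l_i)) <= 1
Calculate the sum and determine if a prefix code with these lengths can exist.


Sum = 2^(-2) + 2^(-2) + 2^(-3) + 2^(-3) + 2^(-3) + 2^(-4) + 2^(-6)
    = 0.25 + 0.25 + 0.125 + 0.125 + 0.125 + 0.0625 + 0.015625
    = 61/64 = 0.953125
Since 0.953125 <= 1, Kraft's inequality IS satisfied.
A prefix code with these lengths CAN exist.

Kraft sum = 0.953125. Satisfied.


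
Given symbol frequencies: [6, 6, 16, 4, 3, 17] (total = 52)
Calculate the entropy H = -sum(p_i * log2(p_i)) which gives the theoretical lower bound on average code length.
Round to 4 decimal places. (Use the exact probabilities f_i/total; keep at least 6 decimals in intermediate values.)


Per-symbol terms -p_i * log2(p_i) with p_i = f_i/52:
  p = 6/52 = 0.115385: log2(p) = -3.115477, -p*log2(p) = 0.359478
  p = 6/52 = 0.115385: log2(p) = -3.115477, -p*log2(p) = 0.359478
  p = 16/52 = 0.307692: log2(p) = -1.700440, -p*log2(p) = 0.523212
  p = 4/52 = 0.076923: log2(p) = -3.700440, -p*log2(p) = 0.284649
  p = 3/52 = 0.057692: log2(p) = -4.115477, -p*log2(p) = 0.237431
  p = 17/52 = 0.326923: log2(p) = -1.612977, -p*log2(p) = 0.527319
H = 0.359478 + 0.359478 + 0.523212 + 0.284649 + 0.237431 + 0.527319 = 2.291567

H = 2.2916 bits/symbol


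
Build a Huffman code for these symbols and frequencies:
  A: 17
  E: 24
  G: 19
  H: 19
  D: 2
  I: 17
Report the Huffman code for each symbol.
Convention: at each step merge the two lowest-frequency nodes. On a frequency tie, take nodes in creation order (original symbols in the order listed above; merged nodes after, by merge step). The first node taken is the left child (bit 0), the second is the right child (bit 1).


Huffman tree construction:
Step 1: Merge D(2) + A(17) = 19
Step 2: Merge I(17) + G(19) = 36
Step 3: Merge H(19) + (D+A)(19) = 38
Step 4: Merge E(24) + (I+G)(36) = 60
Step 5: Merge (H+(D+A))(38) + (E+(I+G))(60) = 98
Read each symbol's code off the tree from the root (left child = 0, right child = 1).

Codes:
  A: 011 (length 3)
  E: 10 (length 2)
  G: 111 (length 3)
  H: 00 (length 2)
  D: 010 (length 3)
  I: 110 (length 3)
Average code length: 251/98 = 2.5612 bits/symbol


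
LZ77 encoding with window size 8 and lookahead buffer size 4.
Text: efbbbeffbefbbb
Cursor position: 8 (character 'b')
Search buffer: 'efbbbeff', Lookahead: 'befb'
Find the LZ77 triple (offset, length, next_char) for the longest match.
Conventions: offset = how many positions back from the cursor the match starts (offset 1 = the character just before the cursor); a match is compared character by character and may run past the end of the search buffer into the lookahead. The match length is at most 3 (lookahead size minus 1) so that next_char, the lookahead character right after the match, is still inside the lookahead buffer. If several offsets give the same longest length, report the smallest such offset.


Try each offset into the search buffer:
  offset=1 (pos 7, char 'f'): match length 0
  offset=2 (pos 6, char 'f'): match length 0
  offset=3 (pos 5, char 'e'): match length 0
  offset=4 (pos 4, char 'b'): match length 3
  offset=5 (pos 3, char 'b'): match length 1
  offset=6 (pos 2, char 'b'): match length 1
  offset=7 (pos 1, char 'f'): match length 0
  offset=8 (pos 0, char 'e'): match length 0
Longest match has length 3 at offset 4.
next_char = character at position 8 + 3 = 11 -> 'b'

Best match: offset=4, length=3 (matching 'bef' starting at position 4)
LZ77 triple: (4, 3, 'b')


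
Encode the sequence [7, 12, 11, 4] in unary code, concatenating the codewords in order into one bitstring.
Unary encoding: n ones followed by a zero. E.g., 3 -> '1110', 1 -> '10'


Encode each number as n ones followed by a terminating 0:
  7 -> 11111110 (8 bits)
  12 -> 1111111111110 (13 bits)
  11 -> 111111111110 (12 bits)
  4 -> 11110 (5 bits)
Total length = 8 + 13 + 12 + 5 = 38 bits.

Unary([7, 12, 11, 4]) = 11111110111111111111011111111111011110 (38 bits)


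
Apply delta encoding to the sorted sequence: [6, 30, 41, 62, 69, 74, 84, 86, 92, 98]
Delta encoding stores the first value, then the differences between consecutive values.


First value: 6
Deltas:
  30 - 6 = 24
  41 - 30 = 11
  62 - 41 = 21
  69 - 62 = 7
  74 - 69 = 5
  84 - 74 = 10
  86 - 84 = 2
  92 - 86 = 6
  98 - 92 = 6


Delta encoded: [6, 24, 11, 21, 7, 5, 10, 2, 6, 6]


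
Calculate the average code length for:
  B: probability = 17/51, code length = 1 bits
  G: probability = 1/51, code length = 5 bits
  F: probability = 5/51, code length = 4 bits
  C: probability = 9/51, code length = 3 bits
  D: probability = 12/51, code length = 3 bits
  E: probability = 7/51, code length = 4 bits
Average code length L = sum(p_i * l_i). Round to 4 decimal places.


Weighted contributions p_i * l_i:
  B: (17/51) * 1 = 17/51
  G: (1/51) * 5 = 5/51
  F: (5/51) * 4 = 20/51
  C: (9/51) * 3 = 27/51
  D: (12/51) * 3 = 36/51
  E: (7/51) * 4 = 28/51
Sum = (17 + 5 + 20 + 27 + 36 + 28)/51 = 133/51

L = 133/51 = 2.6078 bits/symbol


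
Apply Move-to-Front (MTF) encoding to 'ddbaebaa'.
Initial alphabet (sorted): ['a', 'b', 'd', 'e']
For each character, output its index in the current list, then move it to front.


MTF encoding:
'd': index 2 in ['a', 'b', 'd', 'e'] -> ['d', 'a', 'b', 'e']
'd': index 0 in ['d', 'a', 'b', 'e'] -> ['d', 'a', 'b', 'e']
'b': index 2 in ['d', 'a', 'b', 'e'] -> ['b', 'd', 'a', 'e']
'a': index 2 in ['b', 'd', 'a', 'e'] -> ['a', 'b', 'd', 'e']
'e': index 3 in ['a', 'b', 'd', 'e'] -> ['e', 'a', 'b', 'd']
'b': index 2 in ['e', 'a', 'b', 'd'] -> ['b', 'e', 'a', 'd']
'a': index 2 in ['b', 'e', 'a', 'd'] -> ['a', 'b', 'e', 'd']
'a': index 0 in ['a', 'b', 'e', 'd'] -> ['a', 'b', 'e', 'd']


Output: [2, 0, 2, 2, 3, 2, 2, 0]


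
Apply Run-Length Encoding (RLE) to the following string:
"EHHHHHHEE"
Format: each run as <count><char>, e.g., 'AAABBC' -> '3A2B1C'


Scanning runs left to right:
  i=0: run of 'E' x 1 -> '1E'
  i=1: run of 'H' x 6 -> '6H'
  i=7: run of 'E' x 2 -> '2E'

RLE = 1E6H2E


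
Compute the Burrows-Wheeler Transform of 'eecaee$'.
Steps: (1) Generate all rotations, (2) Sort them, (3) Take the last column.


Rotations (sorted):
  0: $eecaee -> last char: e
  1: aee$eec -> last char: c
  2: caee$ee -> last char: e
  3: e$eecae -> last char: e
  4: ecaee$e -> last char: e
  5: ee$eeca -> last char: a
  6: eecaee$ -> last char: $


BWT = eceeea$


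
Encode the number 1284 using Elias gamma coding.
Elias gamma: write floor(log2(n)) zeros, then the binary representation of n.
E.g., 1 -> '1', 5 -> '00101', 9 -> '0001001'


num_bits = floor(log2(1284)) + 1 = 11
leading_zeros = num_bits - 1 = 10
binary(1284) = 10100000100

Elias gamma(1284) = '0000000000' + '10100000100' = 000000000010100000100 (21 bits)


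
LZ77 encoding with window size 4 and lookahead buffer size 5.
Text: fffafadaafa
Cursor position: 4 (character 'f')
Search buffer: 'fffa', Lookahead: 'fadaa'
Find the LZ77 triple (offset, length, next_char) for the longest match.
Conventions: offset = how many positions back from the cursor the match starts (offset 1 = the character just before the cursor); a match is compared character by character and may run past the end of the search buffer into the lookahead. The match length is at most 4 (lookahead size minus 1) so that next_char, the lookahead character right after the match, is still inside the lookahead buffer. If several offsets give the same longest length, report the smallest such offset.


Try each offset into the search buffer:
  offset=1 (pos 3, char 'a'): match length 0
  offset=2 (pos 2, char 'f'): match length 2
  offset=3 (pos 1, char 'f'): match length 1
  offset=4 (pos 0, char 'f'): match length 1
Longest match has length 2 at offset 2.
next_char = character at position 4 + 2 = 6 -> 'd'

Best match: offset=2, length=2 (matching 'fa' starting at position 2)
LZ77 triple: (2, 2, 'd')


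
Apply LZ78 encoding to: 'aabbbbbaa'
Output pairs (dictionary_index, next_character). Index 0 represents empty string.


LZ78 encoding steps:
Dictionary: {0: ''}
Step 1: w='' (idx 0), next='a' -> output (0, 'a'), add 'a' as idx 1
Step 2: w='a' (idx 1), next='b' -> output (1, 'b'), add 'ab' as idx 2
Step 3: w='' (idx 0), next='b' -> output (0, 'b'), add 'b' as idx 3
Step 4: w='b' (idx 3), next='b' -> output (3, 'b'), add 'bb' as idx 4
Step 5: w='b' (idx 3), next='a' -> output (3, 'a'), add 'ba' as idx 5
Step 6: w='a' (idx 1), end of input -> output (1, '')


Encoded: [(0, 'a'), (1, 'b'), (0, 'b'), (3, 'b'), (3, 'a'), (1, '')]


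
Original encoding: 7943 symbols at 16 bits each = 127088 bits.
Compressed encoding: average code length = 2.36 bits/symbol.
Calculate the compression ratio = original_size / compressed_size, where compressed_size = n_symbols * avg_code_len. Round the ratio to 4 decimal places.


original_size = n_symbols * orig_bits = 7943 * 16 = 127088 bits
compressed_size = n_symbols * avg_code_len = 7943 * 2.36 = 18745.48 bits
ratio = original_size / compressed_size = 127088 / 18745.48 = 6.7797

Compression ratio = 6.7797


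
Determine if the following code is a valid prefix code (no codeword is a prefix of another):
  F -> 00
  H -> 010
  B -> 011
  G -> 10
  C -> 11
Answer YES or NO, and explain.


Checking each pair (does one codeword prefix another?):
  F='00' vs H='010': no prefix
  F='00' vs B='011': no prefix
  F='00' vs G='10': no prefix
  F='00' vs C='11': no prefix
  H='010' vs F='00': no prefix
  H='010' vs B='011': no prefix
  H='010' vs G='10': no prefix
  H='010' vs C='11': no prefix
  B='011' vs F='00': no prefix
  B='011' vs H='010': no prefix
  B='011' vs G='10': no prefix
  B='011' vs C='11': no prefix
  G='10' vs F='00': no prefix
  G='10' vs H='010': no prefix
  G='10' vs B='011': no prefix
  G='10' vs C='11': no prefix
  C='11' vs F='00': no prefix
  C='11' vs H='010': no prefix
  C='11' vs B='011': no prefix
  C='11' vs G='10': no prefix
No violation found over all pairs.

YES -- this is a valid prefix code. No codeword is a prefix of any other codeword.


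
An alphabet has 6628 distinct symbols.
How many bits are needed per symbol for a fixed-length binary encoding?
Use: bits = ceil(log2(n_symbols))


log2(6628) = 12.6944
Bracket: 2^12 = 4096 < 6628 <= 2^13 = 8192
So ceil(log2(6628)) = 13

bits = ceil(log2(6628)) = ceil(12.6944) = 13 bits


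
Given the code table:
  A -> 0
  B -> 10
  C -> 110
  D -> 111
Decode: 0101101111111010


Decoding:
0 -> A
10 -> B
110 -> C
111 -> D
111 -> D
10 -> B
10 -> B


Result: ABCDDBB


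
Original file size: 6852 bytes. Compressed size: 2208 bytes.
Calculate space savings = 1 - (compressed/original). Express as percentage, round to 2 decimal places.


ratio = compressed/original = 2208/6852 = 0.322242
savings = 1 - ratio = 1 - 0.322242 = 0.677758
as a percentage: 0.677758 * 100 = 67.78%

Space savings = 1 - 2208/6852 = 67.78%


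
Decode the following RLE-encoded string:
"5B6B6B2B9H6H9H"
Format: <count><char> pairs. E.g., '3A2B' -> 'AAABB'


Expanding each <count><char> pair:
  5B -> 'BBBBB'
  6B -> 'BBBBBB'
  6B -> 'BBBBBB'
  2B -> 'BB'
  9H -> 'HHHHHHHHH'
  6H -> 'HHHHHH'
  9H -> 'HHHHHHHHH'

Decoded = BBBBBBBBBBBBBBBBBBBHHHHHHHHHHHHHHHHHHHHHHHH


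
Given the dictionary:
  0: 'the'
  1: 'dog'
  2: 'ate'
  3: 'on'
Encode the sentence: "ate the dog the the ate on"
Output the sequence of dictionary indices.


Look up each word in the dictionary:
  'ate' -> 2
  'the' -> 0
  'dog' -> 1
  'the' -> 0
  'the' -> 0
  'ate' -> 2
  'on' -> 3

Encoded: [2, 0, 1, 0, 0, 2, 3]


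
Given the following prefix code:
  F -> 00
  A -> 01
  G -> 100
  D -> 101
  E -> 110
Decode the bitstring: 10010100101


Decoding step by step:
Bits 100 -> G
Bits 101 -> D
Bits 00 -> F
Bits 101 -> D


Decoded message: GDFD


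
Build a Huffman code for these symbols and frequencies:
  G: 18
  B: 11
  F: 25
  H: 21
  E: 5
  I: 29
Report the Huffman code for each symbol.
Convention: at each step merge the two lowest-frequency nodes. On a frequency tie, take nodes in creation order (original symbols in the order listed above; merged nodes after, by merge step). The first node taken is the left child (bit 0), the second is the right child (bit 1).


Huffman tree construction:
Step 1: Merge E(5) + B(11) = 16
Step 2: Merge (E+B)(16) + G(18) = 34
Step 3: Merge H(21) + F(25) = 46
Step 4: Merge I(29) + ((E+B)+G)(34) = 63
Step 5: Merge (H+F)(46) + (I+((E+B)+G))(63) = 109
Read each symbol's code off the tree from the root (left child = 0, right child = 1).

Codes:
  G: 111 (length 3)
  B: 1101 (length 4)
  F: 01 (length 2)
  H: 00 (length 2)
  E: 1100 (length 4)
  I: 10 (length 2)
Average code length: 268/109 = 2.4587 bits/symbol
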